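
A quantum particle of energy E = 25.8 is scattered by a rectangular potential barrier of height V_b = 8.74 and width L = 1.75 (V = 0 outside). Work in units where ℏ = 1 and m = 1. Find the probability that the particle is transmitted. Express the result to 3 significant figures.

E > V_b: inside the barrier k₂ = √(2m(E − V_b))/ℏ = 5.841, k₂L = 10.22.
T = [1 + V_b² sin²(k₂L) / (4E(E − V_b))]⁻¹ = 1/1.022 = 0.978.

T = 0.978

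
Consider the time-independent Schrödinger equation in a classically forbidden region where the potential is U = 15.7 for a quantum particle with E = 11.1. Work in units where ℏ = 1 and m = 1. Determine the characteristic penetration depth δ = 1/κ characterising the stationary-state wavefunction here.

δ = 0.330

Since E < U the TISE in this region is ψ'' = κ²ψ with κ = √(2m(U − E))/ℏ.
κ = √(2 × 1 × 4.6) = 3.033. The penetration depth is δ = 1/κ = 0.330.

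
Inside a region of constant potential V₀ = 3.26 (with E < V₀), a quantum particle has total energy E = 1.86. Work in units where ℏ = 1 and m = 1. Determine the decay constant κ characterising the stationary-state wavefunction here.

Since E < V₀ the TISE in this region is ψ'' = κ²ψ with κ = √(2m(V₀ − E))/ℏ.
κ = √(2 × 1 × 1.4) = 1.673.

κ = 1.67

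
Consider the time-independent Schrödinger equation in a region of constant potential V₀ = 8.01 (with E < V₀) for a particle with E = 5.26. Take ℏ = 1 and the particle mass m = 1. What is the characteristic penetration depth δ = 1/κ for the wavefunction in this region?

Since E < V₀ the TISE in this region is ψ'' = κ²ψ with κ = √(2m(V₀ − E))/ℏ.
κ = √(2 × 1 × 2.75) = 2.345. The penetration depth is δ = 1/κ = 0.426.

δ = 0.426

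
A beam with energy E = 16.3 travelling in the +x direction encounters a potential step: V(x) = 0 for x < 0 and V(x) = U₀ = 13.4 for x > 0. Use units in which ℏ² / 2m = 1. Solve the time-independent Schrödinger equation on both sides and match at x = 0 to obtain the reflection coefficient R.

R = 0.165

On each side the TISE gives plane waves with k = √(2m(E − V))/ℏ: k₁ = √(2·½·16.3) = 4.037, k₂ = √(2·½·2.9) = 1.703.
Matching ψ and ψ′ at x = 0 gives r = (k₁ − k₂)/(k₁ + k₂), so R = r² = 0.1654 and T = 1 − R = 0.8346.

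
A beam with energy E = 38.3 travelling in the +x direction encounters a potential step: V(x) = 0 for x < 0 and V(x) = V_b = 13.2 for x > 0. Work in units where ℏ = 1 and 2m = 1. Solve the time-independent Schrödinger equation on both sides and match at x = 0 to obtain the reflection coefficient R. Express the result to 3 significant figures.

R = 0.0111

The wavenumbers are k₁ = √(2mE)/ℏ = 6.189 on the left and k₂ = √(2m(E − V_b))/ℏ = 5.010 on the right.
Matching ψ and ψ′ at x = 0 gives r = (k₁ − k₂)/(k₁ + k₂), so R = r² = 0.01108 and T = 1 − R = 0.9889.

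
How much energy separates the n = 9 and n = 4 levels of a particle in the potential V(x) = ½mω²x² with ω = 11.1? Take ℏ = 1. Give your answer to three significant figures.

E_n = ℏω(n + ½), so ΔE = (9 − 4) ℏω = 5 × 11.1 = 55.50.

ΔE = 55.5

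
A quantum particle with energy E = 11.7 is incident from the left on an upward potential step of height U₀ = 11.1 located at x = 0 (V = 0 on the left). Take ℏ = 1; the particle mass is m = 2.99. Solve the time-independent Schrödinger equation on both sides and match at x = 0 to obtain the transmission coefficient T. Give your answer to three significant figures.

On each side the TISE gives plane waves with k = √(2m(E − V))/ℏ: k₁ = √(2·2.99·11.7) = 8.365, k₂ = √(2·2.99·0.6) = 1.894.
Matching ψ and ψ′ at x = 0 gives r = (k₁ − k₂)/(k₁ + k₂), so R = r² = 0.3978 and T = 1 − R = 0.6022.

T = 0.602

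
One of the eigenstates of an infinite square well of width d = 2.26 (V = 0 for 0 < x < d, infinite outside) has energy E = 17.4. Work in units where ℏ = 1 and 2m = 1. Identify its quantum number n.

From E_n = n²π²ℏ²/(2md²) invert to n = √(2md²E)/(πℏ).
n = (2.26/π) × √(2 × 0.5 × 17.4) = 3.001 → n = 3.

n = 3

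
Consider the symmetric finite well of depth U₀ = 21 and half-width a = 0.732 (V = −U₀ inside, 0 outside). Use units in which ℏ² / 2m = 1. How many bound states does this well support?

The dimensionless depth is z₀ = a√(2mU₀)/ℏ = 0.732 × √(21.00) = 3.354.
The even/odd transcendental equations gain one root per π/2 in z₀, giving N = 1 + ⌊2z₀/π⌋ = 1 + ⌊2.136⌋ = 3.

N = 3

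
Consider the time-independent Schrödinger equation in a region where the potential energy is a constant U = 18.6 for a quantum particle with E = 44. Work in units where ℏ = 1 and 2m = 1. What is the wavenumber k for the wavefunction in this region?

With E > U the solution is oscillatory, ψ ∝ e^{±ikx} with k = √(2m(E − U))/ℏ.
k = √(2 × 0.5 × 25.4) = 5.040.

k = 5.04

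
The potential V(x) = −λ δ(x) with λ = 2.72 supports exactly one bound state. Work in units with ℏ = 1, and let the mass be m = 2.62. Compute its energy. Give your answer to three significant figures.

The bound state is ψ(x) = √κ e^{−κ|x|}. The derivative jump ψ'(0⁺) − ψ'(0⁻) = −(2mλ/ℏ²)ψ(0) fixes κ = mλ/ℏ² = 7.126.
Then E = −ℏ²κ²/(2m) = −mλ²/(2ℏ²) = -9.692.

E = -9.69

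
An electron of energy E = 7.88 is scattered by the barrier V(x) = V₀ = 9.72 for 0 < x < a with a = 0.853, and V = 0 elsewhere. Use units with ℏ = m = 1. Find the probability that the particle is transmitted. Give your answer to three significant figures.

E < V₀: inside the barrier ψ ∝ e^{±κx} with κ = √(2m(V₀ − E))/ℏ = 1.918.
κa = 1.636, sinh(κa) = 2.471.
Matching ψ, ψ′ at both faces gives T = [1 + V₀² sinh²(κa) / (4E(V₀ − E))]⁻¹ = 1/10.95 = 0.0914.

T = 0.0914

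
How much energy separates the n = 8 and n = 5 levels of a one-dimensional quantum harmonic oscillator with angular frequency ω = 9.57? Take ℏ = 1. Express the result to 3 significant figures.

E_n = ℏω(n + ½), so ΔE = (8 − 5) ℏω = 3 × 9.57 = 28.71.

ΔE = 28.7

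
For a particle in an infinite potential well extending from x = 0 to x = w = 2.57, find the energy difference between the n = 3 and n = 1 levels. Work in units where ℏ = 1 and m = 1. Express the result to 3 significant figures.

E_n = n²π²ℏ²/(2mw²), so ΔE = (3² − 1²) π²ℏ²/(2mw²).
ΔE = 8 × π² / (2 × 1 × 2.57²) = 5.977.

ΔE = 5.98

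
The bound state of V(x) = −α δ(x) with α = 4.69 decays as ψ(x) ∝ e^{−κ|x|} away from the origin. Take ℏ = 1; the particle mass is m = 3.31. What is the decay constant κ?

κ = 15.5

Integrating the TISE across x = 0 gives the cusp condition ψ'(0⁺) − ψ'(0⁻) = −(2mα/ℏ²)ψ(0).
With ψ ∝ e^{−κ|x|} this yields −2κ = −2mα/ℏ², so κ = mα/ℏ² = 15.52.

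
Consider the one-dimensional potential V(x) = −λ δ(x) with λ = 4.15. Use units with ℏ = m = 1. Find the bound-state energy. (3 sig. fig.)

For x ≠ 0 the bound state is ψ ∝ e^{−κ|x|}; integrating the TISE across the delta gives the cusp condition 2κ = 2mλ/ℏ², so κ = 4.150.
Then E = −ℏ²κ²/(2m) = −mλ²/(2ℏ²) = -8.611.

E = -8.61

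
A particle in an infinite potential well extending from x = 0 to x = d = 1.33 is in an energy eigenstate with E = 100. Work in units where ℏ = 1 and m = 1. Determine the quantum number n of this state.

n = 6

From E_n = n²π²ℏ²/(2md²) invert to n = √(2md²E)/(πℏ).
n = (1.33/π) × √(2 × 1 × 100) = 5.987 → n = 6.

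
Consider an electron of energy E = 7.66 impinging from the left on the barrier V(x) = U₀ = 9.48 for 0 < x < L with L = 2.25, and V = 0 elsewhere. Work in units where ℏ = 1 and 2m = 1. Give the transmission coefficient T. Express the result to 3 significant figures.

T = 0.00573

E < U₀: inside the barrier ψ ∝ e^{±κx} with κ = √(2m(U₀ − E))/ℏ = 1.349.
κL = 3.035, sinh(κL) = 10.38.
Matching ψ, ψ′ at both faces gives T = [1 + U₀² sinh²(κL) / (4E(U₀ − E))]⁻¹ = 1/174.7 = 0.00573.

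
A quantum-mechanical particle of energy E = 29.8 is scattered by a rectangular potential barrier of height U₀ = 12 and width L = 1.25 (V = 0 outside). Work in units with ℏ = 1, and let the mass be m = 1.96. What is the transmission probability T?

T = 0.953

E > U₀: inside the barrier k₂ = √(2m(E − U₀))/ℏ = 8.353, k₂L = 10.44.
T = [1 + U₀² sin²(k₂L) / (4E(E − U₀))]⁻¹ = 1/1.049 = 0.953.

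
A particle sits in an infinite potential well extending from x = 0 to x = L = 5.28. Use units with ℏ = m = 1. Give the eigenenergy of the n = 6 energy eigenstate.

Requiring ψ(0) = ψ(L) = 0 quantises k = nπ/L, hence E_n = ℏ²k²/2m = n²π²ℏ²/(2mL²).
E_6 = 6² × π² / (2 × 1 × 5.28²) = 6.372.

E = 6.37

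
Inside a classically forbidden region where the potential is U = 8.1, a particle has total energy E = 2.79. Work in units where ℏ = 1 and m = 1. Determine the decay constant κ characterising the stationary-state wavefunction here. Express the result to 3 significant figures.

Since E < U the TISE in this region is ψ'' = κ²ψ with κ = √(2m(U − E))/ℏ.
κ = √(2 × 1 × 5.31) = 3.259.

κ = 3.26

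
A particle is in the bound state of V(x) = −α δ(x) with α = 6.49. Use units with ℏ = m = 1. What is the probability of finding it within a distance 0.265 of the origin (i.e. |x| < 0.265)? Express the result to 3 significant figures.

P = 0.968

The normalised bound state is ψ = √κ e^{−κ|x|} with κ = mα/ℏ² = 6.490.
P(|x| < d) = ∫_{−d}^{d} κ e^{−2κ|x|} dx = 1 − e^{−2κd} = 1 − e^{−3.440} = 0.9679.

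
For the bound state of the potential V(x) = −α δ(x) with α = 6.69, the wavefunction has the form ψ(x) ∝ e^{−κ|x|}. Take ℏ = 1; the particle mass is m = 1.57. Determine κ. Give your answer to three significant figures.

Integrating the TISE across x = 0 gives the cusp condition ψ'(0⁺) − ψ'(0⁻) = −(2mα/ℏ²)ψ(0).
With ψ ∝ e^{−κ|x|} this yields −2κ = −2mα/ℏ², so κ = mα/ℏ² = 10.50.

κ = 10.5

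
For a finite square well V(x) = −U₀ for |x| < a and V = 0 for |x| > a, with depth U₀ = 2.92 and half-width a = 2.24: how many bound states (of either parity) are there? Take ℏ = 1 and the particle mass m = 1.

The dimensionless depth is z₀ = a√(2mU₀)/ℏ = 2.24 × √(5.840) = 5.413.
A new bound state (alternating even/odd) appears each time z₀ passes a multiple of π/2, so N = ⌊2z₀/π⌋ + 1 = ⌊3.446⌋ + 1 = 4.

N = 4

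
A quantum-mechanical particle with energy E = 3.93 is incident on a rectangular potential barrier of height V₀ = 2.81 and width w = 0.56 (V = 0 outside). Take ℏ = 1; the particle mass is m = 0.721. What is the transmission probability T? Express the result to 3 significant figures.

T = 0.839

Above the barrier the interior wavenumber is k₂ = √(2m(E − V₀))/ℏ = 1.271, giving phase k₂w = 0.7117.
Matching at both interfaces gives T⁻¹ = 1 + V₀² sin²(k₂w) / [4E(E − V₀)] = 1.191, hence T = 0.839.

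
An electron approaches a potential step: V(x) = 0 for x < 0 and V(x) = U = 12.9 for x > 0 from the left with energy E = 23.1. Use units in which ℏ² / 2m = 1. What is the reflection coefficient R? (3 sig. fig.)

The wavenumbers are k₁ = √(2mE)/ℏ = 4.806 on the left and k₂ = √(2m(E − U))/ℏ = 3.194 on the right.
Continuity of ψ and ψ′ at the step yields the reflection amplitude r = (k₁ − k₂)/(k₁ + k₂) = 0.2016; thus R = |r|² = 0.04063, T = 0.9594.

R = 0.0406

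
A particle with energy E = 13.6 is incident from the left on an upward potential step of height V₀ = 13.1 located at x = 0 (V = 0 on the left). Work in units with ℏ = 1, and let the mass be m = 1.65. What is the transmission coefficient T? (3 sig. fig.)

T = 0.540

The wavenumbers are k₁ = √(2mE)/ℏ = 6.699 on the left and k₂ = √(2m(E − V₀))/ℏ = 1.285 on the right.
Matching ψ and ψ′ at x = 0 gives r = (k₁ − k₂)/(k₁ + k₂), so R = r² = 0.4600 and T = 1 − R = 0.5400.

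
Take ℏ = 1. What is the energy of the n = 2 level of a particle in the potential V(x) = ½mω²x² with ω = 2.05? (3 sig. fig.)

E = 5.13

The oscillator eigenvalues are E_n = ℏω(n + ½), so E_2 = 2.05 × 2.5 = 5.125.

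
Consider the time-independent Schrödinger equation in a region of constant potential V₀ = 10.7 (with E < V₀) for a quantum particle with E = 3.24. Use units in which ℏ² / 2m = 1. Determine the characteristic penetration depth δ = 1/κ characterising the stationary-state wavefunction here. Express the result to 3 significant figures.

Since E < V₀ the TISE in this region is ψ'' = κ²ψ with κ = √(2m(V₀ − E))/ℏ.
κ = √(2 × 0.5 × 7.46) = 2.731. The penetration depth is δ = 1/κ = 0.366.

δ = 0.366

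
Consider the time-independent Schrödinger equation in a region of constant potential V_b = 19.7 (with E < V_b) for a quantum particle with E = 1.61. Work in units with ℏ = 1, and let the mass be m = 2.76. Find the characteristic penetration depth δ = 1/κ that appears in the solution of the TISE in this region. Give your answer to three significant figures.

Since E < V_b the TISE in this region is ψ'' = κ²ψ with κ = √(2m(V_b − E))/ℏ.
κ = √(2 × 2.76 × 18.09) = 9.993. The penetration depth is δ = 1/κ = 0.100.

δ = 0.100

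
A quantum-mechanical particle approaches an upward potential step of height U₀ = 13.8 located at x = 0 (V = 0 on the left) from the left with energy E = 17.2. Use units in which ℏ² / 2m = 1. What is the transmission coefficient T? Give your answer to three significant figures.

The wavenumbers are k₁ = √(2mE)/ℏ = 4.147 on the left and k₂ = √(2m(E − U₀))/ℏ = 1.844 on the right.
Continuity of ψ and ψ′ at the step yields the reflection amplitude r = (k₁ − k₂)/(k₁ + k₂) = 0.3845; thus R = |r|² = 0.1478, T = 0.8522.

T = 0.852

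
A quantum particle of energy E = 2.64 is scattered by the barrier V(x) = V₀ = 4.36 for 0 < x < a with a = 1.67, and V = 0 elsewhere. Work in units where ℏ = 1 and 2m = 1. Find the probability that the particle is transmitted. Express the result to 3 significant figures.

E < V₀: inside the barrier ψ ∝ e^{±κx} with κ = √(2m(V₀ − E))/ℏ = 1.311.
κa = 2.190, sinh(κa) = 4.412.
Matching ψ, ψ′ at both faces gives T = [1 + V₀² sinh²(κa) / (4E(V₀ − E))]⁻¹ = 1/21.38 = 0.0468.

T = 0.0468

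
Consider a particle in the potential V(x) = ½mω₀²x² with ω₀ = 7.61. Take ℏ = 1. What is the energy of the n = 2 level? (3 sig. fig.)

E = 19.0

The oscillator eigenvalues are E_n = ℏω₀(n + ½), so E_2 = 7.61 × 2.5 = 19.03.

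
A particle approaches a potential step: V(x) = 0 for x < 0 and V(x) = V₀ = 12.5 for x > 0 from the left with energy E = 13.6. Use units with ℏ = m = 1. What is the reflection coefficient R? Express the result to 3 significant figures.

R = 0.310

The wavenumbers are k₁ = √(2mE)/ℏ = 5.215 on the left and k₂ = √(2m(E − V₀))/ℏ = 1.483 on the right.
Matching ψ and ψ′ at x = 0 gives r = (k₁ − k₂)/(k₁ + k₂), so R = r² = 0.3104 and T = 1 − R = 0.6896.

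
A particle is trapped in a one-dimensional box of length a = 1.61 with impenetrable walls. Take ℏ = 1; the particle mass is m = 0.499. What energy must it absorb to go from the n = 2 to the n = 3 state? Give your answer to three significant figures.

ΔE = 19.1

E_n = n²π²ℏ²/(2ma²), so ΔE = (3² − 2²) π²ℏ²/(2ma²).
ΔE = 5 × π² / (2 × 0.499 × 1.61²) = 19.08.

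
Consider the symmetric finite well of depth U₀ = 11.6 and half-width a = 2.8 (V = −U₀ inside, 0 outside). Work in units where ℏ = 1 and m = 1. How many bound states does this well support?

The dimensionless depth is z₀ = a√(2mU₀)/ℏ = 2.8 × √(23.20) = 13.49.
The even/odd transcendental equations gain one root per π/2 in z₀, giving N = 1 + ⌊2z₀/π⌋ = 1 + ⌊8.586⌋ = 9.

N = 9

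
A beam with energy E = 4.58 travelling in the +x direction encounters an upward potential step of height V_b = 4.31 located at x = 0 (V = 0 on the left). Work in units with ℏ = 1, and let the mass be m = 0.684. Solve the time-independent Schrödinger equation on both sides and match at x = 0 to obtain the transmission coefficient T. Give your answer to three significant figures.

T = 0.629

On each side the TISE gives plane waves with k = √(2m(E − V))/ℏ: k₁ = √(2·0.684·4.58) = 2.503, k₂ = √(2·0.684·0.27) = 0.6077.
Continuity of ψ and ψ′ at the step yields the reflection amplitude r = (k₁ − k₂)/(k₁ + k₂) = 0.6093; thus R = |r|² = 0.3712, T = 0.6288.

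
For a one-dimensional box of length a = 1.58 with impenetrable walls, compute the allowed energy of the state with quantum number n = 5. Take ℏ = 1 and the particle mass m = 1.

The infinite-well eigenfunctions ψ_n = √(2/a) sin(nπx/a) vanish at both walls, giving E_n = n²π²ℏ²/(2ma²).
E_5 = 5² × π² / (2 × 1 × 1.58²) = 49.42.

E = 49.4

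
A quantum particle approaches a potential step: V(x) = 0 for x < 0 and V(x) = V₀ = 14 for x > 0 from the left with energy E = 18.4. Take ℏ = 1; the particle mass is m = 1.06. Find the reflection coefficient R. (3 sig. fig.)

On each side the TISE gives plane waves with k = √(2m(E − V))/ℏ: k₁ = √(2·1.06·18.4) = 6.246, k₂ = √(2·1.06·4.4) = 3.054.
Continuity of ψ and ψ′ at the step yields the reflection amplitude r = (k₁ − k₂)/(k₁ + k₂) = 0.3432; thus R = |r|² = 0.1178, T = 0.8822.

R = 0.118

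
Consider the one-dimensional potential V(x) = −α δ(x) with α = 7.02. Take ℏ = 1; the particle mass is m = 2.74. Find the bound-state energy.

For x ≠ 0 the bound state is ψ ∝ e^{−κ|x|}; integrating the TISE across the delta gives the cusp condition 2κ = 2mα/ℏ², so κ = 19.23.
Then E = −ℏ²κ²/(2m) = −mα²/(2ℏ²) = -67.51.

E = -67.5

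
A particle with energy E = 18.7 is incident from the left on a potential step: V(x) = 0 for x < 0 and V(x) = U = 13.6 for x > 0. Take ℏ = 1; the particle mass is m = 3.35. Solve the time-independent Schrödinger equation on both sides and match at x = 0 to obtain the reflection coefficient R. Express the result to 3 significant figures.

R = 0.0985

On each side the TISE gives plane waves with k = √(2m(E − V))/ℏ: k₁ = √(2·3.35·18.7) = 11.19, k₂ = √(2·3.35·5.1) = 5.846.
Matching ψ and ψ′ at x = 0 gives r = (k₁ − k₂)/(k₁ + k₂), so R = r² = 0.09851 and T = 1 − R = 0.9015.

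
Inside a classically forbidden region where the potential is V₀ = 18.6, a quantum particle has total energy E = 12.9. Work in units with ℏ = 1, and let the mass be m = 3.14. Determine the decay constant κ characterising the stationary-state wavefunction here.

κ = 5.98

Since E < V₀ the TISE in this region is ψ'' = κ²ψ with κ = √(2m(V₀ − E))/ℏ.
κ = √(2 × 3.14 × 5.7) = 5.983.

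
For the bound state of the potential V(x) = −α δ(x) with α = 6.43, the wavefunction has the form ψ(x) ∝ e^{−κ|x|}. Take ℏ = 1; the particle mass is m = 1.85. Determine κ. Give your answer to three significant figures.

κ = 11.9

Integrating the TISE across x = 0 gives the cusp condition ψ'(0⁺) − ψ'(0⁻) = −(2mα/ℏ²)ψ(0).
With ψ ∝ e^{−κ|x|} this yields −2κ = −2mα/ℏ², so κ = mα/ℏ² = 11.90.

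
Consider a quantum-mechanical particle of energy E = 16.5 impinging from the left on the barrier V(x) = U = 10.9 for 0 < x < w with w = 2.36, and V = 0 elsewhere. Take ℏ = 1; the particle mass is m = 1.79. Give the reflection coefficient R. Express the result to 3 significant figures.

R = 0.210

E > U: inside the barrier k₂ = √(2m(E − U))/ℏ = 4.477, k₂w = 10.57.
Matching at both interfaces gives T⁻¹ = 1 + U² sin²(k₂w) / [4E(E − U)] = 1.266, hence T = 0.790.
R = 1 − T = 0.210.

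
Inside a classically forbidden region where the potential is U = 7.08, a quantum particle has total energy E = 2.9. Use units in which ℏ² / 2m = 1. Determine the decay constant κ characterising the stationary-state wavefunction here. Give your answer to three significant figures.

κ = 2.04

Since E < U the TISE in this region is ψ'' = κ²ψ with κ = √(2m(U − E))/ℏ.
κ = √(2 × 0.5 × 4.18) = 2.045.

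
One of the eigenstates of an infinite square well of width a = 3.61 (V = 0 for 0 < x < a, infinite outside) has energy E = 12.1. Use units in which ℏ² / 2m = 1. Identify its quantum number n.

n = 4

From E_n = n²π²ℏ²/(2ma²) invert to n = √(2ma²E)/(πℏ).
n = (3.61/π) × √(2 × 0.5 × 12.1) = 3.997 → n = 4.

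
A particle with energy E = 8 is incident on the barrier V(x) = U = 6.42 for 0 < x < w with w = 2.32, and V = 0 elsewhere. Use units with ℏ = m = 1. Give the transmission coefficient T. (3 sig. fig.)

T = 0.639

E > U: inside the barrier k₂ = √(2m(E − U))/ℏ = 1.778, k₂w = 4.124.
T = [1 + U² sin²(k₂w) / (4E(E − U))]⁻¹ = 1/1.564 = 0.639.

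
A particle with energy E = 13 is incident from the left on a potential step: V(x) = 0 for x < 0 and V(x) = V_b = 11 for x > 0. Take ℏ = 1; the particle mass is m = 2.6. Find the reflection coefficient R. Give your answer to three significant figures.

R = 0.191

The wavenumbers are k₁ = √(2mE)/ℏ = 8.222 on the left and k₂ = √(2m(E − V_b))/ℏ = 3.225 on the right.
Continuity of ψ and ψ′ at the step yields the reflection amplitude r = (k₁ − k₂)/(k₁ + k₂) = 0.4365; thus R = |r|² = 0.1906, T = 0.8094.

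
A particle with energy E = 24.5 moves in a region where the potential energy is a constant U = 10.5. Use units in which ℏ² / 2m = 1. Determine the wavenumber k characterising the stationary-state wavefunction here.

k = 3.74

With E > U the solution is oscillatory, ψ ∝ e^{±ikx} with k = √(2m(E − U))/ℏ.
k = √(2 × 0.5 × 14) = 3.742.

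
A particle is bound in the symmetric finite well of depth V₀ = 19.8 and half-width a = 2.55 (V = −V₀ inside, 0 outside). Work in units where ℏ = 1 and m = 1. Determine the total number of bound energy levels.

N = 11

Define the well-strength parameter z₀ = (a/ℏ)√(2mV₀) = 2.55 × √(2·1·19.8) = 16.05.
The even/odd transcendental equations gain one root per π/2 in z₀, giving N = 1 + ⌊2z₀/π⌋ = 1 + ⌊10.22⌋ = 11.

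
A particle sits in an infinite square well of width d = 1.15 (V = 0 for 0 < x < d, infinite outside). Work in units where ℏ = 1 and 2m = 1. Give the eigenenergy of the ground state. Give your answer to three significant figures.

E = 7.46

Requiring ψ(0) = ψ(d) = 0 quantises k = nπ/d, hence E_n = ℏ²k²/2m = n²π²ℏ²/(2md²).
E_1 = 1² × π² / (2 × 0.5 × 1.15²) = 7.463.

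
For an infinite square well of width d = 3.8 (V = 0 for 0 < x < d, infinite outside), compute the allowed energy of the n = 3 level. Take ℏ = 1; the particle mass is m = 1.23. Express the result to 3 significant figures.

The infinite-well eigenfunctions ψ_n = √(2/d) sin(nπx/d) vanish at both walls, giving E_n = n²π²ℏ²/(2md²).
E_3 = 3² × π² / (2 × 1.23 × 3.8²) = 2.501.

E = 2.50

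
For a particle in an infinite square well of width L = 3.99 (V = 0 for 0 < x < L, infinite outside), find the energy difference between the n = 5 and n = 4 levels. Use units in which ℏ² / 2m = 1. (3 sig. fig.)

E_n = n²π²ℏ²/(2mL²), so ΔE = (5² − 4²) π²ℏ²/(2mL²).
ΔE = 9 × π² / (2 × 0.5 × 3.99²) = 5.580.

ΔE = 5.58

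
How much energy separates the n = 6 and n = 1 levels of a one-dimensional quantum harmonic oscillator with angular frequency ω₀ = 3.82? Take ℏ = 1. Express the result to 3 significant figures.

ΔE = 19.1

E_n = ℏω₀(n + ½), so ΔE = (6 − 1) ℏω₀ = 5 × 3.82 = 19.10.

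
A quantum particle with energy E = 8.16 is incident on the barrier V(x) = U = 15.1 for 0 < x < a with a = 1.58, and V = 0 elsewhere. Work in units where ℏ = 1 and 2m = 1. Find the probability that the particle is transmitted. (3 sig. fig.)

Since E < U the interior solution is evanescent with decay constant κ = √(2m(U − E))/ℏ = 2.634.
κa = 4.162, sinh(κa) = 32.10.
The exact tunnelling result is T⁻¹ = 1 + U² sinh²(κa) / [4E(U − E)] = 1038, so T = 0.000963.

T = 0.000963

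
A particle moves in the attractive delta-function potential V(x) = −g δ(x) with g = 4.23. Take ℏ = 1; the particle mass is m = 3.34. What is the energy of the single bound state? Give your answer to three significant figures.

E = -29.9

For x ≠ 0 the bound state is ψ ∝ e^{−κ|x|}; integrating the TISE across the delta gives the cusp condition 2κ = 2mg/ℏ², so κ = 14.13.
Then E = −ℏ²κ²/(2m) = −mg²/(2ℏ²) = -29.88.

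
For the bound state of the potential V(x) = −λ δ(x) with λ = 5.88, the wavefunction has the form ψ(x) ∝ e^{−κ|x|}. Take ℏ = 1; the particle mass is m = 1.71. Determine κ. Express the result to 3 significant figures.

Integrating the TISE across x = 0 gives the cusp condition ψ'(0⁺) − ψ'(0⁻) = −(2mλ/ℏ²)ψ(0).
With ψ ∝ e^{−κ|x|} this yields −2κ = −2mλ/ℏ², so κ = mλ/ℏ² = 10.05.

κ = 10.1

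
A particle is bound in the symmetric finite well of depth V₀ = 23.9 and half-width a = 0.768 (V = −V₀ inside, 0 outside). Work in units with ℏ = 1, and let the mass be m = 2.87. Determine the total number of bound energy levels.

N = 6

The dimensionless depth is z₀ = a√(2mV₀)/ℏ = 0.768 × √(137.2) = 8.995.
The even/odd transcendental equations gain one root per π/2 in z₀, giving N = 1 + ⌊2z₀/π⌋ = 1 + ⌊5.727⌋ = 6.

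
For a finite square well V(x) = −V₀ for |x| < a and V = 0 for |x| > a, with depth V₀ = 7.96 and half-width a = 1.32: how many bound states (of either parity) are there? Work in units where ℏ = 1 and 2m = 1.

The dimensionless depth is z₀ = a√(2mV₀)/ℏ = 1.32 × √(7.960) = 3.724.
A new bound state (alternating even/odd) appears each time z₀ passes a multiple of π/2, so N = ⌊2z₀/π⌋ + 1 = ⌊2.371⌋ + 1 = 3.

N = 3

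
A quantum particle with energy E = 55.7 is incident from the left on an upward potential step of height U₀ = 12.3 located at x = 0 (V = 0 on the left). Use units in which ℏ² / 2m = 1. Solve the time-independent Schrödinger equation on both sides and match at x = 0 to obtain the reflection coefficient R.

The wavenumbers are k₁ = √(2mE)/ℏ = 7.463 on the left and k₂ = √(2m(E − U₀))/ℏ = 6.588 on the right.
Continuity of ψ and ψ′ at the step yields the reflection amplitude r = (k₁ − k₂)/(k₁ + k₂) = 0.06230; thus R = |r|² = 0.003881, T = 0.9961.

R = 0.00388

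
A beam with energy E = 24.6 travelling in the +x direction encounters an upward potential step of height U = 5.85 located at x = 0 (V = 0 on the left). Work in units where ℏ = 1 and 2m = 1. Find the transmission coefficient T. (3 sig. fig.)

On each side the TISE gives plane waves with k = √(2m(E − V))/ℏ: k₁ = √(2·½·24.6) = 4.960, k₂ = √(2·½·18.75) = 4.330.
Continuity of ψ and ψ′ at the step yields the reflection amplitude r = (k₁ − k₂)/(k₁ + k₂) = 0.06778; thus R = |r|² = 0.004595, T = 0.9954.

T = 0.995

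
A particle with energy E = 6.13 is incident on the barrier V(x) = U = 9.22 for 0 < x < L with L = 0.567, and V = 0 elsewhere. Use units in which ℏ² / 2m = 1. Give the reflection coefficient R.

R = 0.606

E < U: inside the barrier ψ ∝ e^{±κx} with κ = √(2m(U − E))/ℏ = 1.758.
κL = 0.9967, sinh(κL) = 1.170.
The exact tunnelling result is T⁻¹ = 1 + U² sinh²(κL) / [4E(U − E)] = 2.536, so T = 0.394.
R = 1 − T = 0.606.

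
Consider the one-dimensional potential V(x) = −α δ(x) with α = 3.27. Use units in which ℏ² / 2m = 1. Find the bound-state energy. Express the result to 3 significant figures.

E = -2.67

The bound state is ψ(x) = √κ e^{−κ|x|}. The derivative jump ψ'(0⁺) − ψ'(0⁻) = −(2mα/ℏ²)ψ(0) fixes κ = mα/ℏ² = 1.635.
Then E = −ℏ²κ²/(2m) = −mα²/(2ℏ²) = -2.673.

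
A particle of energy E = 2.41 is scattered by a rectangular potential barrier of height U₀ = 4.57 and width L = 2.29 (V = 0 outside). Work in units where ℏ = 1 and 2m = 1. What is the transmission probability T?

T = 0.00475

Since E < U₀ the interior solution is evanescent with decay constant κ = √(2m(U₀ − E))/ℏ = 1.470.
κL = 3.366, sinh(κL) = 14.46.
The exact tunnelling result is T⁻¹ = 1 + U₀² sinh²(κL) / [4E(U₀ − E)] = 210.7, so T = 0.00475.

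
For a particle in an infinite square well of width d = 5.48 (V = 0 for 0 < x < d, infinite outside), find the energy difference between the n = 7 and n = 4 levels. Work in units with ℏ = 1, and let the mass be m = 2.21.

ΔE = 2.45

E_n = n²π²ℏ²/(2md²), so ΔE = (7² − 4²) π²ℏ²/(2md²).
ΔE = 33 × π² / (2 × 2.21 × 5.48²) = 2.454.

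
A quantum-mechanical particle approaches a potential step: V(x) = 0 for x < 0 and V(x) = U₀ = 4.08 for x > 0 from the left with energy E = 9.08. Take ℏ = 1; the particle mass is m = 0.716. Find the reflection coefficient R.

R = 0.0219

On each side the TISE gives plane waves with k = √(2m(E − V))/ℏ: k₁ = √(2·0.716·9.08) = 3.606, k₂ = √(2·0.716·5) = 2.676.
Continuity of ψ and ψ′ at the step yields the reflection amplitude r = (k₁ − k₂)/(k₁ + k₂) = 0.1481; thus R = |r|² = 0.02192, T = 0.9781.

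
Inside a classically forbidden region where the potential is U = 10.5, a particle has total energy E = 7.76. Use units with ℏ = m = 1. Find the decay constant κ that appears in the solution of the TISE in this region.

κ = 2.34

Since E < U the TISE in this region is ψ'' = κ²ψ with κ = √(2m(U − E))/ℏ.
κ = √(2 × 1 × 2.74) = 2.341.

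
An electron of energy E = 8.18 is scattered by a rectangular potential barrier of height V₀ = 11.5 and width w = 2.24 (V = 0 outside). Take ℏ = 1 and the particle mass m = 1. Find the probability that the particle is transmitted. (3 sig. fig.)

Since E < V₀ the interior solution is evanescent with decay constant κ = √(2m(V₀ − E))/ℏ = 2.577.
κw = 5.772, sinh(κw) = 160.6.
The exact tunnelling result is T⁻¹ = 1 + V₀² sinh²(κw) / [4E(V₀ − E)] = 31400, so T = 0.0000318.

T = 0.0000318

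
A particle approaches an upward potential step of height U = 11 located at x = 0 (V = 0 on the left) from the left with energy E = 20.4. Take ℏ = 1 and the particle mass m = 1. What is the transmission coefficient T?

T = 0.963

On each side the TISE gives plane waves with k = √(2m(E − V))/ℏ: k₁ = √(2·1·20.4) = 6.387, k₂ = √(2·1·9.4) = 4.336.
Continuity of ψ and ψ′ at the step yields the reflection amplitude r = (k₁ − k₂)/(k₁ + k₂) = 0.1913; thus R = |r|² = 0.03660, T = 0.9634.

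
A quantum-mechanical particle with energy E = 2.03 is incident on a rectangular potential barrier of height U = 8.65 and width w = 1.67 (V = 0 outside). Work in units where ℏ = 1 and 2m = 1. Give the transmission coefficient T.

E < U: inside the barrier ψ ∝ e^{±κx} with κ = √(2m(U − E))/ℏ = 2.573.
κw = 4.297, sinh(κw) = 36.73.
Matching ψ, ψ′ at both faces gives T = [1 + U² sinh²(κw) / (4E(U − E))]⁻¹ = 1/1878 = 0.000532.

T = 0.000532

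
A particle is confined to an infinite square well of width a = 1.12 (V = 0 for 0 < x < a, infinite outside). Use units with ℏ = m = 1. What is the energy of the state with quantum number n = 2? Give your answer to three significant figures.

E = 15.7

The infinite-well eigenfunctions ψ_n = √(2/a) sin(nπx/a) vanish at both walls, giving E_n = n²π²ℏ²/(2ma²).
E_2 = 2² × π² / (2 × 1 × 1.12²) = 15.74.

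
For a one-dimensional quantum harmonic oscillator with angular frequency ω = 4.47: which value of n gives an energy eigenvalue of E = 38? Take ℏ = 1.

E_n = ℏω(n + ½) ⇒ n = E/(ℏω) − ½ = 38/4.47 − 0.5 = 8.001 → n = 8.

n = 8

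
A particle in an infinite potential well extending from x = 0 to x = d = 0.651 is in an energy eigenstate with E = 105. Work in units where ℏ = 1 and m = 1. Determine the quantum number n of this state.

n = 3

From E_n = n²π²ℏ²/(2md²) invert to n = √(2md²E)/(πℏ).
n = (0.651/π) × √(2 × 1 × 105) = 3.003 → n = 3.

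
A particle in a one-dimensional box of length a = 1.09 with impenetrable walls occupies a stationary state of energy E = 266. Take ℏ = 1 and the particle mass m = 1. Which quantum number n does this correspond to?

n = 8

For an infinite well E_n = n²π²ℏ²/(2ma²), so n = (a/πℏ)√(2mE).
n = (1.09/π) × √(2 × 1 × 266) = 8.003 → n = 8.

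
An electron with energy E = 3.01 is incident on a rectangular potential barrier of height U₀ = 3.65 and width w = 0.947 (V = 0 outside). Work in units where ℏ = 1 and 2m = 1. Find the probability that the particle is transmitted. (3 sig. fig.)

E < U₀: inside the barrier ψ ∝ e^{±κx} with κ = √(2m(U₀ − E))/ℏ = 0.8000.
κw = 0.7576, sinh(κw) = 0.8322.
Matching ψ, ψ′ at both faces gives T = [1 + U₀² sinh²(κw) / (4E(U₀ − E))]⁻¹ = 1/2.197 = 0.455.

T = 0.455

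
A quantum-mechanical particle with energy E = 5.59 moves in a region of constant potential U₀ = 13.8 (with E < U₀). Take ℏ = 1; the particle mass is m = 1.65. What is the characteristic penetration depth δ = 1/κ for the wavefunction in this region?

Since E < U₀ the TISE in this region is ψ'' = κ²ψ with κ = √(2m(U₀ − E))/ℏ.
κ = √(2 × 1.65 × 8.21) = 5.205. The penetration depth is δ = 1/κ = 0.192.

δ = 0.192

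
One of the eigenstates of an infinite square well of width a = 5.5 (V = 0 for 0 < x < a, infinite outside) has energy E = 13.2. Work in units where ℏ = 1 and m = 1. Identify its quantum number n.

n = 9

For an infinite well E_n = n²π²ℏ²/(2ma²), so n = (a/πℏ)√(2mE).
n = (5.5/π) × √(2 × 1 × 13.2) = 8.995 → n = 9.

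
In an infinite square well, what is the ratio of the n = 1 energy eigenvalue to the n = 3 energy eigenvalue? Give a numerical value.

Since E_n ∝ n², the ratio is (1/3)² = 0.111111.

0.111111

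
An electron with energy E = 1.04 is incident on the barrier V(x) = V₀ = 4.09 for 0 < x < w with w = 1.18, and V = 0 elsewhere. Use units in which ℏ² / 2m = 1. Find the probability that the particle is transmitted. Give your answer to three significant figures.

T = 0.0484

Since E < V₀ the interior solution is evanescent with decay constant κ = √(2m(V₀ − E))/ℏ = 1.746.
κw = 2.061, sinh(κw) = 3.862.
The exact tunnelling result is T⁻¹ = 1 + V₀² sinh²(κw) / [4E(V₀ − E)] = 20.67, so T = 0.0484.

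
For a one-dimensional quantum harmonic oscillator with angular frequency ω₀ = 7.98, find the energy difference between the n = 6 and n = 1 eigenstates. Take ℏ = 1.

E_n = ℏω₀(n + ½), so ΔE = (6 − 1) ℏω₀ = 5 × 7.98 = 39.90.

ΔE = 39.9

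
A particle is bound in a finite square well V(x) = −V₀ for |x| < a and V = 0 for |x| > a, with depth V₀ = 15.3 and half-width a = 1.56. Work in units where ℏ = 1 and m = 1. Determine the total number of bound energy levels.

Define the well-strength parameter z₀ = (a/ℏ)√(2mV₀) = 1.56 × √(2·1·15.3) = 8.629.
A new bound state (alternating even/odd) appears each time z₀ passes a multiple of π/2, so N = ⌊2z₀/π⌋ + 1 = ⌊5.494⌋ + 1 = 6.

N = 6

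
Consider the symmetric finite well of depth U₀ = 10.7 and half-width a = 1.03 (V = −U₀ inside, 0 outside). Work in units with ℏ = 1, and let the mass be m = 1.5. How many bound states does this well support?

Define the well-strength parameter z₀ = (a/ℏ)√(2mU₀) = 1.03 × √(2·1.5·10.7) = 5.836.
A new bound state (alternating even/odd) appears each time z₀ passes a multiple of π/2, so N = ⌊2z₀/π⌋ + 1 = ⌊3.715⌋ + 1 = 4.

N = 4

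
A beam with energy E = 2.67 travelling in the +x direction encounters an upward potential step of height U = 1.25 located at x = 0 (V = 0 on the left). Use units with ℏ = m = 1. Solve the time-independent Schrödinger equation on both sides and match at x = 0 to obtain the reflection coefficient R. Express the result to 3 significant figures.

R = 0.0245

The wavenumbers are k₁ = √(2mE)/ℏ = 2.311 on the left and k₂ = √(2m(E − U))/ℏ = 1.685 on the right.
Continuity of ψ and ψ′ at the step yields the reflection amplitude r = (k₁ − k₂)/(k₁ + k₂) = 0.1566; thus R = |r|² = 0.02451, T = 0.9755.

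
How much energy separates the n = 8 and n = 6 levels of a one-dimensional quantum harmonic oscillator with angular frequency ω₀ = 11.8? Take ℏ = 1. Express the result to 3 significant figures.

ΔE = 23.6

E_n = ℏω₀(n + ½), so ΔE = (8 − 6) ℏω₀ = 2 × 11.8 = 23.60.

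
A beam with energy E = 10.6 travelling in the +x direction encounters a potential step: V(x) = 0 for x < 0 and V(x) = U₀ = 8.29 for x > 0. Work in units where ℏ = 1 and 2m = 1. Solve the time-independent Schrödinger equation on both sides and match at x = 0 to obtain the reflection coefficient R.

On each side the TISE gives plane waves with k = √(2m(E − V))/ℏ: k₁ = √(2·½·10.6) = 3.256, k₂ = √(2·½·2.31) = 1.520.
Continuity of ψ and ψ′ at the step yields the reflection amplitude r = (k₁ − k₂)/(k₁ + k₂) = 0.3635; thus R = |r|² = 0.1321, T = 0.8679.

R = 0.132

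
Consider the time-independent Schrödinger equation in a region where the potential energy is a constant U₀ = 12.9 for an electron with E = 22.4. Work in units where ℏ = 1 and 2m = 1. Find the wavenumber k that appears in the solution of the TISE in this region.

k = 3.08

With E > U₀ the solution is oscillatory, ψ ∝ e^{±ikx} with k = √(2m(E − U₀))/ℏ.
k = √(2 × 0.5 × 9.5) = 3.082.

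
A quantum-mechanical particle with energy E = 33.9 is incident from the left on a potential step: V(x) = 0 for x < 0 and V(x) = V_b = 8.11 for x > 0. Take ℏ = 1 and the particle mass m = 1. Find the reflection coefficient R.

On each side the TISE gives plane waves with k = √(2m(E − V))/ℏ: k₁ = √(2·1·33.9) = 8.234, k₂ = √(2·1·25.79) = 7.182.
Matching ψ and ψ′ at x = 0 gives r = (k₁ − k₂)/(k₁ + k₂), so R = r² = 0.004658 and T = 1 − R = 0.9953.

R = 0.00466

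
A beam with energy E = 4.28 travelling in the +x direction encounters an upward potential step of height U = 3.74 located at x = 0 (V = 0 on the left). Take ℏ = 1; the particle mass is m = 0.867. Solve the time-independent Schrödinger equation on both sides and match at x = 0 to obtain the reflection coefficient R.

The wavenumbers are k₁ = √(2mE)/ℏ = 2.724 on the left and k₂ = √(2m(E − U))/ℏ = 0.9677 on the right.
Continuity of ψ and ψ′ at the step yields the reflection amplitude r = (k₁ − k₂)/(k₁ + k₂) = 0.4758; thus R = |r|² = 0.2264, T = 0.7736.

R = 0.226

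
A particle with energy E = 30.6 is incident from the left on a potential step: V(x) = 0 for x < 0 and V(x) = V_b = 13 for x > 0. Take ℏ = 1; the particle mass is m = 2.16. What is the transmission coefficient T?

On each side the TISE gives plane waves with k = √(2m(E − V))/ℏ: k₁ = √(2·2.16·30.6) = 11.50, k₂ = √(2·2.16·17.6) = 8.720.
Continuity of ψ and ψ′ at the step yields the reflection amplitude r = (k₁ − k₂)/(k₁ + k₂) = 0.1374; thus R = |r|² = 0.01888, T = 0.9811.

T = 0.981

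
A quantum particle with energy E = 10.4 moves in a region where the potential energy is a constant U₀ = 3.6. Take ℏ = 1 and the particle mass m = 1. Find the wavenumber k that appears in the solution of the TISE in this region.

k = 3.69

With E > U₀ the solution is oscillatory, ψ ∝ e^{±ikx} with k = √(2m(E − U₀))/ℏ.
k = √(2 × 1 × 6.8) = 3.688.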